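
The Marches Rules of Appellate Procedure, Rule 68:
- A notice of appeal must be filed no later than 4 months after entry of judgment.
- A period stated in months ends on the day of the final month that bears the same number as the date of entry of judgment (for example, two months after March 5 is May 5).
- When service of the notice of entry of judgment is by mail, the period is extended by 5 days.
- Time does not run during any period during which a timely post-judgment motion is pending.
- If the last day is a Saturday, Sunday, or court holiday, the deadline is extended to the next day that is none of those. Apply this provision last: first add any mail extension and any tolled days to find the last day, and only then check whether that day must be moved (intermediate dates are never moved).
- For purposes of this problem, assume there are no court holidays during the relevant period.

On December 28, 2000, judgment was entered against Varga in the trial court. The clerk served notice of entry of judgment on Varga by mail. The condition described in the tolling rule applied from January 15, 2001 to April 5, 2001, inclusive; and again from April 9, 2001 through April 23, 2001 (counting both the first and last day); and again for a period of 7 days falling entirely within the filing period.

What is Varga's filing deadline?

4 months after December 28, 2000 is April 28, 2001.
Service was by mail, adding 5 days: April 28, 2001 + 5 days = May 3, 2001.
From January 15, 2001 through April 5, 2001 inclusive is 81 days; tolling adds 81 days: May 3, 2001 + 81 days = July 23, 2001.
From April 9, 2001 through April 23, 2001 inclusive is 15 days; tolling adds 15 days: July 23, 2001 + 15 days = August 7, 2001.
Tolling adds 7 days: August 7, 2001 + 7 days = August 14, 2001.
August 14, 2001 is a Tuesday and not a court holiday, so no extension applies.

August 14, 2001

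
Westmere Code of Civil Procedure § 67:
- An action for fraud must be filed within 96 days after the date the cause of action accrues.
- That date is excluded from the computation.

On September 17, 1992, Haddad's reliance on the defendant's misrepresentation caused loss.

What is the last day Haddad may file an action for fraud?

December 22, 1992

96 days after September 17, 1992 is December 22, 1992.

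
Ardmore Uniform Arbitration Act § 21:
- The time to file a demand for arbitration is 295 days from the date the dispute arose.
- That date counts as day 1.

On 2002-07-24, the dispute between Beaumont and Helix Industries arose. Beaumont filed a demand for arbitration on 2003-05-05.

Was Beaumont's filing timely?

Counting 2002-07-24 as day 1, day 295 is May 14, 2003.
The deadline is May 14, 2003; the filing on May 5, 2003 is on or before that date.

Yes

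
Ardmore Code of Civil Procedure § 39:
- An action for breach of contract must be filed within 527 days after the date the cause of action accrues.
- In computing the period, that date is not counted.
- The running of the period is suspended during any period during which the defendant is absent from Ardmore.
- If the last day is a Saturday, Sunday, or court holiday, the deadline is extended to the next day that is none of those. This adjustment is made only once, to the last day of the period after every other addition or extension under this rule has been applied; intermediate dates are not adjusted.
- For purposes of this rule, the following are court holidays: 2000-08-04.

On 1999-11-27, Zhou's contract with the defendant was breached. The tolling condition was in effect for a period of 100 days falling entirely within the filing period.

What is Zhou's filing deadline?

527 days after 1999-11-27 is May 7, 2001.
Tolling adds 100 days: May 7, 2001 + 100 days = August 15, 2001.
August 15, 2001 is a Wednesday and not a court holiday, so no extension applies.

August 15, 2001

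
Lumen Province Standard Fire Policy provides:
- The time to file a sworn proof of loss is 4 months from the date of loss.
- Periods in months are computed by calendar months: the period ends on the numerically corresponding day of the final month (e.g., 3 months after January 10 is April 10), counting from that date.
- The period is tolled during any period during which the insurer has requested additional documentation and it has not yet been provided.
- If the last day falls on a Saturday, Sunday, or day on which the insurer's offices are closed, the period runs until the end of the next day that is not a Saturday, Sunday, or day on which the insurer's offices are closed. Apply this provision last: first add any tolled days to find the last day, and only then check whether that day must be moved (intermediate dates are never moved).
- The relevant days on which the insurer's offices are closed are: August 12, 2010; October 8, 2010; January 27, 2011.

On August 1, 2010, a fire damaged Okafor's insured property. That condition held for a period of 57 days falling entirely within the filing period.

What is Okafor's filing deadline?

4 months after August 1, 2010 is December 1, 2010.
Tolling adds 57 days: December 1, 2010 + 57 days = January 27, 2011.
January 27, 2011 is a listed holiday. The next qualifying day is January 28, 2011.

January 28, 2011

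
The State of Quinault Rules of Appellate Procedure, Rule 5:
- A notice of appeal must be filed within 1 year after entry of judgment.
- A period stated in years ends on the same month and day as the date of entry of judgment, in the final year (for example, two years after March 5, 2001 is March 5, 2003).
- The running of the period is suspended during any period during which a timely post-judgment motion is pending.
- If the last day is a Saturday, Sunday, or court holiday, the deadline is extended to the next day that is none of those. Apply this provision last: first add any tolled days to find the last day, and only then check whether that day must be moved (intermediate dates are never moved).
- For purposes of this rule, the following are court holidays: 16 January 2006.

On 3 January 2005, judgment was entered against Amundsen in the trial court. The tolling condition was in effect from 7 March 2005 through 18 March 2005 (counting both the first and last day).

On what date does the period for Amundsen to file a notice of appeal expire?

January 17, 2006

1 year after 3 January 2005 is January 3, 2006.
From March 7, 2005 through March 18, 2005 inclusive is 12 days; tolling adds 12 days: January 3, 2006 + 12 days = January 15, 2006.
January 15, 2006 is Sunday; January 16, 2006 is a listed holiday. The next qualifying day is January 17, 2006.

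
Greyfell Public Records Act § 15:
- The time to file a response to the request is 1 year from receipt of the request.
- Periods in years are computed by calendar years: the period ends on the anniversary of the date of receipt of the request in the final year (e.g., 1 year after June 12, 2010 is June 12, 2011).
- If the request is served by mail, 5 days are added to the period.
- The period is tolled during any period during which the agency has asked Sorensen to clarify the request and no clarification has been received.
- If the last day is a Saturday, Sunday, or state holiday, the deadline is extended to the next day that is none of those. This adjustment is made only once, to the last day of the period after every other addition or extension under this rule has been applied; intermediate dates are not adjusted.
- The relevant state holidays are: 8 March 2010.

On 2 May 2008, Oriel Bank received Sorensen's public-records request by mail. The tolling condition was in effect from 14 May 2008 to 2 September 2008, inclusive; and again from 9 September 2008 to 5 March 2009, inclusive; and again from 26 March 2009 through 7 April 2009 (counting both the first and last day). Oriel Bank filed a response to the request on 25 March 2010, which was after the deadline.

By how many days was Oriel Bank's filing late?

1 year after 2 May 2008 is May 2, 2009.
Service was by mail, adding 5 days: May 2, 2009 + 5 days = May 7, 2009.
From May 14, 2008 through September 2, 2008 inclusive is 112 days; tolling adds 112 days: May 7, 2009 + 112 days = August 27, 2009.
From September 9, 2008 through March 5, 2009 inclusive is 178 days; tolling adds 178 days: August 27, 2009 + 178 days = February 21, 2010.
From March 26, 2009 through April 7, 2009 inclusive is 13 days; tolling adds 13 days: February 21, 2010 + 13 days = March 6, 2010.
March 6, 2010 is Saturday; March 7, 2010 is Sunday; March 8, 2010 is a listed holiday. The next qualifying day is March 9, 2010.
The deadline is March 9, 2010; from March 9, 2010 to March 25, 2010 is 16 days.

16 days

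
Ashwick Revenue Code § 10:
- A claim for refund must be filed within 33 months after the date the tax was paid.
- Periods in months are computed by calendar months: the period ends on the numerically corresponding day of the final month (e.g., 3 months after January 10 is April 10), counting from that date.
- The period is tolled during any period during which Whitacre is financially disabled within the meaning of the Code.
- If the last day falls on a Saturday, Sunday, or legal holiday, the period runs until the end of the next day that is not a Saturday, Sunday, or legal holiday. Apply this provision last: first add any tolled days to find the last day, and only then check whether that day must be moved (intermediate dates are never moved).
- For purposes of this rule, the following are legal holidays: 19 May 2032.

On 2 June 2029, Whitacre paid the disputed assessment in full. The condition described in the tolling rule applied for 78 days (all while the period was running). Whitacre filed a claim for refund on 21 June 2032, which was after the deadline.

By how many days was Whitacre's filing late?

33 months after 2 June 2029 is March 2, 2032.
Tolling adds 78 days: March 2, 2032 + 78 days = May 19, 2032.
May 19, 2032 is a listed holiday. The next qualifying day is May 20, 2032.
The deadline is May 20, 2032; from May 20, 2032 to June 21, 2032 is 32 days.

32 days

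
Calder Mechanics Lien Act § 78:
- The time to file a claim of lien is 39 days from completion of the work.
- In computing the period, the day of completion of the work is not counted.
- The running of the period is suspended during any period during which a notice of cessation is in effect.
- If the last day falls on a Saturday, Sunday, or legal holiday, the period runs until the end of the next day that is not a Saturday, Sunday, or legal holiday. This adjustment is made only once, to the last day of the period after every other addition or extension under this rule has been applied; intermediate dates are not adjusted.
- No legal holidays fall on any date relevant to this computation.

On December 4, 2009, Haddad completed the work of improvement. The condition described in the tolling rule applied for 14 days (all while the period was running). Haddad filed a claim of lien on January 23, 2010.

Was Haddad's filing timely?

39 days after December 4, 2009 is January 12, 2010.
Tolling adds 14 days: January 12, 2010 + 14 days = January 26, 2010.
January 26, 2010 is a Tuesday and not a legal holiday, so no extension applies.
The deadline is January 26, 2010; the filing on January 23, 2010 is on or before that date.

Yes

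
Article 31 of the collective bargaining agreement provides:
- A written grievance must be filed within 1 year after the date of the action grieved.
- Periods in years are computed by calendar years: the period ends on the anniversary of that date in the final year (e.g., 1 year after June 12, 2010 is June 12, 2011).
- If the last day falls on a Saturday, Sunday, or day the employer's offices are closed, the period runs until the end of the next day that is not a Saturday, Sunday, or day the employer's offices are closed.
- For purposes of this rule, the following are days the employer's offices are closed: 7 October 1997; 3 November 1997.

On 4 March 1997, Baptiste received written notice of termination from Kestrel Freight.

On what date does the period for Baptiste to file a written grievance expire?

March 4, 1998

1 year after 4 March 1997 is March 4, 1998.
March 4, 1998 is a Wednesday and not a day the employer's offices are closed, so no extension applies.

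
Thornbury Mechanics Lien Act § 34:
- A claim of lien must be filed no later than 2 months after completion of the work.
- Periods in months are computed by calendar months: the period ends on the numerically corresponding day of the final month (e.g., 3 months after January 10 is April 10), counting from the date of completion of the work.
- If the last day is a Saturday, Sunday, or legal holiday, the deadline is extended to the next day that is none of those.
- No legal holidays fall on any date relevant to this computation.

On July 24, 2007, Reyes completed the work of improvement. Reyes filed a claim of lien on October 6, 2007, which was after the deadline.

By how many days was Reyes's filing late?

12 days

2 months after July 24, 2007 is September 24, 2007.
September 24, 2007 is a Monday and not a legal holiday, so no extension applies.
The deadline is September 24, 2007; from September 24, 2007 to October 6, 2007 is 12 days.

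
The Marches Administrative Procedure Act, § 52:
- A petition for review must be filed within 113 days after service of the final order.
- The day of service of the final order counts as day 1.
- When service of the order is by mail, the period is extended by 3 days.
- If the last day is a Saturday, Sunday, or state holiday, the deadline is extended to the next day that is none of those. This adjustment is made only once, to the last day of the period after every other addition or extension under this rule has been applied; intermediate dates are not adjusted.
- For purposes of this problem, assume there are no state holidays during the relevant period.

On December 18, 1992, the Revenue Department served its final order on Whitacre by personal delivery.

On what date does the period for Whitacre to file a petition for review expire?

April 9, 1993

Counting December 18, 1992 as day 1, day 113 is April 9, 1993.
Service was not by mail, so no mail extension applies.
April 9, 1993 is a Friday and not a state holiday, so no extension applies.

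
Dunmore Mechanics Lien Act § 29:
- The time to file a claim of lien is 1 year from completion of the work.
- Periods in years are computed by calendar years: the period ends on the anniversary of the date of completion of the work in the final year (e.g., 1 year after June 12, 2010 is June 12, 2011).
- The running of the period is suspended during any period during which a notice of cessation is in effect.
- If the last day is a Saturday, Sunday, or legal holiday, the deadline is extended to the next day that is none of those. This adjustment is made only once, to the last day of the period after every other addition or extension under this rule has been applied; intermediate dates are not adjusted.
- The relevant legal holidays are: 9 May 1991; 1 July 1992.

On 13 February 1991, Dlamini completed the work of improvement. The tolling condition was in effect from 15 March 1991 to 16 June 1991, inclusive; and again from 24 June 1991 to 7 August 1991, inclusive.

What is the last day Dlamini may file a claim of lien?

1 year after 13 February 1991 is February 13, 1992.
From March 15, 1991 through June 16, 1991 inclusive is 94 days; tolling adds 94 days: February 13, 1992 + 94 days = May 17, 1992.
From June 24, 1991 through August 7, 1991 inclusive is 45 days; tolling adds 45 days: May 17, 1992 + 45 days = July 1, 1992.
July 1, 1992 is a listed holiday. The next qualifying day is July 2, 1992.

July 2, 1992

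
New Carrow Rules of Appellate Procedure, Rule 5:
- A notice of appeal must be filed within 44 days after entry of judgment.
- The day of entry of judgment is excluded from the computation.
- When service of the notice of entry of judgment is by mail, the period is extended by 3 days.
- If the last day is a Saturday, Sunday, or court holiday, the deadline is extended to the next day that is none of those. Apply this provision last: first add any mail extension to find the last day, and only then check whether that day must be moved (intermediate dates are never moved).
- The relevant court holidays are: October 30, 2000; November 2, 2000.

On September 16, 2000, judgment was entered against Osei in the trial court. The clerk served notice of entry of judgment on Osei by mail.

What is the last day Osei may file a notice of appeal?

44 days after September 16, 2000 is October 30, 2000.
Service was by mail, adding 3 days: October 30, 2000 + 3 days = November 2, 2000.
November 2, 2000 is a listed holiday. The next qualifying day is November 3, 2000.

November 3, 2000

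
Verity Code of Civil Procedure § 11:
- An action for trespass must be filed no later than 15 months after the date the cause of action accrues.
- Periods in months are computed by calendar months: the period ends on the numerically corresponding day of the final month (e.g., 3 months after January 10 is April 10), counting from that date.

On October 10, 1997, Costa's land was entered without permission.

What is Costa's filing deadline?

January 10, 1999

15 months after October 10, 1997 is January 10, 1999.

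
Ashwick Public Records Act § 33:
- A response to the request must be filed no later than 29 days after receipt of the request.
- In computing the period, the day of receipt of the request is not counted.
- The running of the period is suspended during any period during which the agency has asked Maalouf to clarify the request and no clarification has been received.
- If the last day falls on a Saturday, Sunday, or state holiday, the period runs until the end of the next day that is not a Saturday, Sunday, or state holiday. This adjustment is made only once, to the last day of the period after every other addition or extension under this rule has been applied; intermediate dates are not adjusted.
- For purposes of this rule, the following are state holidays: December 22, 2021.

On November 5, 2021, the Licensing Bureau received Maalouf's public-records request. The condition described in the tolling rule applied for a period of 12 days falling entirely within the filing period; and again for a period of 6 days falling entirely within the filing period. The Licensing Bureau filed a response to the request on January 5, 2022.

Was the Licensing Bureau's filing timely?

No

29 days after November 5, 2021 is December 4, 2021.
Tolling adds 12 days: December 4, 2021 + 12 days = December 16, 2021.
Tolling adds 6 days: December 16, 2021 + 6 days = December 22, 2021.
December 22, 2021 is a listed holiday. The next qualifying day is December 23, 2021.
The deadline is December 23, 2021; the filing on January 5, 2022 is after that date.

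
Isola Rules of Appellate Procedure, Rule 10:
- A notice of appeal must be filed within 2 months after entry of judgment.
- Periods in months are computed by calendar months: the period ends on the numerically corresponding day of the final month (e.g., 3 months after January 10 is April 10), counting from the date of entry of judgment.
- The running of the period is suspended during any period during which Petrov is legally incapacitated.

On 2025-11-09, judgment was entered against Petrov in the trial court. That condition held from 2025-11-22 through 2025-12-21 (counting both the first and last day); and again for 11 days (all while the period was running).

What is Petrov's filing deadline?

2 months after 2025-11-09 is January 9, 2026.
From November 22, 2025 through December 21, 2025 inclusive is 30 days; tolling adds 30 days: January 9, 2026 + 30 days = February 8, 2026.
Tolling adds 11 days: February 8, 2026 + 11 days = February 19, 2026.

February 19, 2026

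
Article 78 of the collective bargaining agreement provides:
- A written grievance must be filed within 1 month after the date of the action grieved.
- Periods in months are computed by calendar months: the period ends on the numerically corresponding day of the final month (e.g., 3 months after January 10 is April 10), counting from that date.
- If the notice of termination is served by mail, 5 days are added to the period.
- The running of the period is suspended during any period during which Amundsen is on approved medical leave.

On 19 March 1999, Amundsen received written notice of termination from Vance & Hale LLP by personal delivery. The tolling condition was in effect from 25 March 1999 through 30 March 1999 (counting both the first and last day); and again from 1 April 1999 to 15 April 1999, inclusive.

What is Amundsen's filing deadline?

May 10, 1999

1 month after 19 March 1999 is April 19, 1999.
Service was not by mail, so no mail extension applies.
From March 25, 1999 through March 30, 1999 inclusive is 6 days; tolling adds 6 days: April 19, 1999 + 6 days = April 25, 1999.
From April 1, 1999 through April 15, 1999 inclusive is 15 days; tolling adds 15 days: April 25, 1999 + 15 days = May 10, 1999.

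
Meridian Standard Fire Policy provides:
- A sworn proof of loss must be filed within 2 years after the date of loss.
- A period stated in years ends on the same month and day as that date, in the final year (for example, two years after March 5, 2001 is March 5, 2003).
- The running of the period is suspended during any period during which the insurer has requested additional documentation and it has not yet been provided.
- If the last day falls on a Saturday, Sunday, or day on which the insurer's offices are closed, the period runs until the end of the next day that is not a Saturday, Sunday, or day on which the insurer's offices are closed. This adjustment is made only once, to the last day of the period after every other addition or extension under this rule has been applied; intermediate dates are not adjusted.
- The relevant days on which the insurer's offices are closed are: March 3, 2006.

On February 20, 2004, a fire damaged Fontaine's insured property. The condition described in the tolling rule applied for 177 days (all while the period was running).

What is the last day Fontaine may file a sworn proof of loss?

August 16, 2006

2 years after February 20, 2004 is February 20, 2006.
Tolling adds 177 days: February 20, 2006 + 177 days = August 16, 2006.
August 16, 2006 is a Wednesday and not a day on which the insurer's offices are closed, so no extension applies.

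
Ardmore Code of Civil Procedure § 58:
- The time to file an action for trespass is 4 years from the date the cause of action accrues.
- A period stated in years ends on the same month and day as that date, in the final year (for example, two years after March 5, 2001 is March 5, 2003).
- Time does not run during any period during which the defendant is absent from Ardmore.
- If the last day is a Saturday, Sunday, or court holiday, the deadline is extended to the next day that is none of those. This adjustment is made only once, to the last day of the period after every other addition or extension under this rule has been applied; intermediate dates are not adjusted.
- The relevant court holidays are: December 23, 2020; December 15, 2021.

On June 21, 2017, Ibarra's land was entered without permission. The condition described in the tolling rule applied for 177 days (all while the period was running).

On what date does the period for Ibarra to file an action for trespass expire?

4 years after June 21, 2017 is June 21, 2021.
Tolling adds 177 days: June 21, 2021 + 177 days = December 15, 2021.
December 15, 2021 is a listed holiday. The next qualifying day is December 16, 2021.

December 16, 2021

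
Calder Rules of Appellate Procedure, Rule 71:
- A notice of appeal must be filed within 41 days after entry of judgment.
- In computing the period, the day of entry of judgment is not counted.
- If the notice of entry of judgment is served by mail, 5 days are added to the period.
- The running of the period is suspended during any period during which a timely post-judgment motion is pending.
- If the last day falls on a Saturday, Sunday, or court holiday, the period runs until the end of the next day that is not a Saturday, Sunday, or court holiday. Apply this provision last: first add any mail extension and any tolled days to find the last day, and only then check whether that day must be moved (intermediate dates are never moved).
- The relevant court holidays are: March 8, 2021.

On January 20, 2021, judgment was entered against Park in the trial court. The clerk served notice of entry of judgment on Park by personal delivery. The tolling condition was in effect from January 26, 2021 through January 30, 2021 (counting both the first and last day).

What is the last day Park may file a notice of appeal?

41 days after January 20, 2021 is March 2, 2021.
Service was not by mail, so no mail extension applies.
From January 26, 2021 through January 30, 2021 inclusive is 5 days; tolling adds 5 days: March 2, 2021 + 5 days = March 7, 2021.
March 7, 2021 is Sunday; March 8, 2021 is a listed holiday. The next qualifying day is March 9, 2021.

March 9, 2021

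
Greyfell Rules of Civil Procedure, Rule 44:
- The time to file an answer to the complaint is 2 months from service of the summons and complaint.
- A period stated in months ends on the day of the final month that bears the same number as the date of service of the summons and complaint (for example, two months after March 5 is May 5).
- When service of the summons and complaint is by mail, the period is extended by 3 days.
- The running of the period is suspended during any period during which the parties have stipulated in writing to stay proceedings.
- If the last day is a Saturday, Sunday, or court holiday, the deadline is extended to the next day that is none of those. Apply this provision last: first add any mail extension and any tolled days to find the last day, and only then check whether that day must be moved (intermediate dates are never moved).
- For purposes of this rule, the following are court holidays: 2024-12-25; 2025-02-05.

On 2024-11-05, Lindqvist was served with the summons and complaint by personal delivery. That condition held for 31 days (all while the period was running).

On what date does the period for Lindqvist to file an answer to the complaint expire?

February 6, 2025

2 months after 2024-11-05 is January 5, 2025.
Service was not by mail, so no mail extension applies.
Tolling adds 31 days: January 5, 2025 + 31 days = February 5, 2025.
February 5, 2025 is a listed holiday. The next qualifying day is February 6, 2025.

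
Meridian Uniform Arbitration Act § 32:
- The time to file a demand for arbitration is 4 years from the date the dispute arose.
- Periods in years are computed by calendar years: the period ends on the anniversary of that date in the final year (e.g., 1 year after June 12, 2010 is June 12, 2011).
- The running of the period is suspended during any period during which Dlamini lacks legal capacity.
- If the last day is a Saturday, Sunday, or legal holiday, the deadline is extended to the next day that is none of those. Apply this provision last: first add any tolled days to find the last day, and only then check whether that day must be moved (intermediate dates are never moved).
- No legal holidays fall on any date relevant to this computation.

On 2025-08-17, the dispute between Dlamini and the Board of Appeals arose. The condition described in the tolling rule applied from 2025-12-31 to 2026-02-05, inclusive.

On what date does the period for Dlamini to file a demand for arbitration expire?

4 years after 2025-08-17 is August 17, 2029.
From December 31, 2025 through February 5, 2026 inclusive is 37 days; tolling adds 37 days: August 17, 2029 + 37 days = September 23, 2029.
September 23, 2029 is Sunday. The next qualifying day is September 24, 2029.

September 24, 2029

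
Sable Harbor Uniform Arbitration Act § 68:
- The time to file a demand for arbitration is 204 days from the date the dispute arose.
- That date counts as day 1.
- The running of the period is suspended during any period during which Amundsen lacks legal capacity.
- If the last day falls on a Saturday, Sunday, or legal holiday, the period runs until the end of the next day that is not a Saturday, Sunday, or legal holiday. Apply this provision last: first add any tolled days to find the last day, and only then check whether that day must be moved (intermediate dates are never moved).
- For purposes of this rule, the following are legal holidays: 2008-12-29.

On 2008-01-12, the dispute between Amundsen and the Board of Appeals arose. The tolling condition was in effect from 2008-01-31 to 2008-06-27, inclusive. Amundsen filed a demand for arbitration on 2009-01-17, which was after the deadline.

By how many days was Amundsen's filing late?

18 days

Counting 2008-01-12 as day 1, day 204 is August 2, 2008.
From January 31, 2008 through June 27, 2008 inclusive is 149 days; tolling adds 149 days: August 2, 2008 + 149 days = December 29, 2008.
December 29, 2008 is a listed holiday. The next qualifying day is December 30, 2008.
The deadline is December 30, 2008; from December 30, 2008 to January 17, 2009 is 18 days.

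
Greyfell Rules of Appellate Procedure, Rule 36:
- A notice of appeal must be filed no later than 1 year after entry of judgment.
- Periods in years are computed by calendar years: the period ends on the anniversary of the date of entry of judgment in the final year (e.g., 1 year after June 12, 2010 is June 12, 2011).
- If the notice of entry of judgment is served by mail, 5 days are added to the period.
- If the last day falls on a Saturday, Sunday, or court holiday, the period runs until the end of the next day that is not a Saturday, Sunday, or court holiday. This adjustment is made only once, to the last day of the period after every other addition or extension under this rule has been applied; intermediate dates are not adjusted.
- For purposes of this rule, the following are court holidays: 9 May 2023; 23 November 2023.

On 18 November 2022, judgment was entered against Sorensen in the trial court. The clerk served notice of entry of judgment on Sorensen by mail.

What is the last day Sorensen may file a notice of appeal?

November 24, 2023

1 year after 18 November 2022 is November 18, 2023.
Service was by mail, adding 5 days: November 18, 2023 + 5 days = November 23, 2023.
November 23, 2023 is a listed holiday. The next qualifying day is November 24, 2023.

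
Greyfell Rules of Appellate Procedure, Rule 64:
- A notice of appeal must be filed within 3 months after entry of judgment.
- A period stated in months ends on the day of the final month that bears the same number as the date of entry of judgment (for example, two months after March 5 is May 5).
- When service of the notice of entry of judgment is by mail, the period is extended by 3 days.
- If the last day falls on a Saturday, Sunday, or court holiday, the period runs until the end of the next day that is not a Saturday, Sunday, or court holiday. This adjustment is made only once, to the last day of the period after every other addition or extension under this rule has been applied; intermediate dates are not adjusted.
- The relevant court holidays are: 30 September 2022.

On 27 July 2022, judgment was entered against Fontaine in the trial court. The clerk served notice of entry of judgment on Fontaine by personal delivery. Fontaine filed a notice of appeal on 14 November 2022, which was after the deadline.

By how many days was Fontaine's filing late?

18 days

3 months after 27 July 2022 is October 27, 2022.
Service was not by mail, so no mail extension applies.
October 27, 2022 is a Thursday and not a court holiday, so no extension applies.
The deadline is October 27, 2022; from October 27, 2022 to November 14, 2022 is 18 days.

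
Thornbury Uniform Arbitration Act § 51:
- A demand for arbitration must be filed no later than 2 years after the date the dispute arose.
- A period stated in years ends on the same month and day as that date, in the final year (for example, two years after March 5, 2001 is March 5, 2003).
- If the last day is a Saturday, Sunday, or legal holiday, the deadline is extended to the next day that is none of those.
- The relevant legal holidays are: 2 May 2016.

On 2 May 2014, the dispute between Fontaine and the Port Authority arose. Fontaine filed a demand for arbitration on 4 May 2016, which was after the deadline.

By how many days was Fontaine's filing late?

2 years after 2 May 2014 is May 2, 2016.
May 2, 2016 is a listed holiday. The next qualifying day is May 3, 2016.
The deadline is May 3, 2016; from May 3, 2016 to May 4, 2016 is 1 days.

1 day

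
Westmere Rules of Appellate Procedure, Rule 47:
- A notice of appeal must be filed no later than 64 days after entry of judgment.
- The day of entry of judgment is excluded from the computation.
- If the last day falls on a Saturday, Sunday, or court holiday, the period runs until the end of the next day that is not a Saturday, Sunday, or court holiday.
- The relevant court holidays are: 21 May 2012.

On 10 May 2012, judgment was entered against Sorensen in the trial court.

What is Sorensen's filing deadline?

July 13, 2012

64 days after 10 May 2012 is July 13, 2012.
July 13, 2012 is a Friday and not a court holiday, so no extension applies.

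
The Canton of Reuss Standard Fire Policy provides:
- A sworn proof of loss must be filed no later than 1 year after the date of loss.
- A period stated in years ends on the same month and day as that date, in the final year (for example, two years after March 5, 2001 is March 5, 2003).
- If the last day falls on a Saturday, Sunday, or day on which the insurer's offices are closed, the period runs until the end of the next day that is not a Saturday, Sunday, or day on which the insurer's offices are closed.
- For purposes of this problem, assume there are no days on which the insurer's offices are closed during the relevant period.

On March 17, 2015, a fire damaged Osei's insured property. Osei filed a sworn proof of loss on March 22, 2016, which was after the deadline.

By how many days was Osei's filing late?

1 year after March 17, 2015 is March 17, 2016.
March 17, 2016 is a Thursday and not a day on which the insurer's offices are closed, so no extension applies.
The deadline is March 17, 2016; from March 17, 2016 to March 22, 2016 is 5 days.

5 days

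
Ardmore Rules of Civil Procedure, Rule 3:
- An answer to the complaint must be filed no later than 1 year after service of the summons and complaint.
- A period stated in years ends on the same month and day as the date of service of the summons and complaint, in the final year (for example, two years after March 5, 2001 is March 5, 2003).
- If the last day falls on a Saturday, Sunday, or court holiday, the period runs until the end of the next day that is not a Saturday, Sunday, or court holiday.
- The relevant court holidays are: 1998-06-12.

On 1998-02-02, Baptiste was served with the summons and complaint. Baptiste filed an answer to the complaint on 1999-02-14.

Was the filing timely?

1 year after 1998-02-02 is February 2, 1999.
February 2, 1999 is a Tuesday and not a court holiday, so no extension applies.
The deadline is February 2, 1999; the filing on February 14, 1999 is after that date.

No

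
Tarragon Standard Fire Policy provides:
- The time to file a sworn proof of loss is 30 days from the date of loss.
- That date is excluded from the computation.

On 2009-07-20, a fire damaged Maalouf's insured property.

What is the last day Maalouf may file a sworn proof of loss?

30 days after 2009-07-20 is August 19, 2009.

August 19, 2009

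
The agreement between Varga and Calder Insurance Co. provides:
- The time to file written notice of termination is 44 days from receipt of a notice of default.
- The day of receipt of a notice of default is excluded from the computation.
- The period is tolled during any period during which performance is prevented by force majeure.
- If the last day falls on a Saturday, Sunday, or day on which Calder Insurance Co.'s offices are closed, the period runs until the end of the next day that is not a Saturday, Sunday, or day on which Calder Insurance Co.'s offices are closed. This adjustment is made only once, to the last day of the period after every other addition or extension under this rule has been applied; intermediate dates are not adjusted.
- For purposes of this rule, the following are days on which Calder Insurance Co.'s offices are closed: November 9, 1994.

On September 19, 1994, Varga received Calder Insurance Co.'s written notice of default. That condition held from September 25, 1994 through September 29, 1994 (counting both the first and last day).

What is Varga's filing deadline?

44 days after September 19, 1994 is November 2, 1994.
From September 25, 1994 through September 29, 1994 inclusive is 5 days; tolling adds 5 days: November 2, 1994 + 5 days = November 7, 1994.
November 7, 1994 is a Monday and not a day on which Calder Insurance Co.'s offices are closed, so no extension applies.

November 7, 1994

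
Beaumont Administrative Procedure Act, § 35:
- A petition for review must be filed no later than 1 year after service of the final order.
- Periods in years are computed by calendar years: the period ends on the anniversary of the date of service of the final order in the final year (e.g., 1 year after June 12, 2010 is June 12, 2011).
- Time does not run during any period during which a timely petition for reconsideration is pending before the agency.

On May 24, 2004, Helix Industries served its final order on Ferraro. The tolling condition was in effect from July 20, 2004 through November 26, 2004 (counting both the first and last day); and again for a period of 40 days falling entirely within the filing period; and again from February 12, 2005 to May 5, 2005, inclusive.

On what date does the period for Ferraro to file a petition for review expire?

February 1, 2006

1 year after May 24, 2004 is May 24, 2005.
From July 20, 2004 through November 26, 2004 inclusive is 130 days; tolling adds 130 days: May 24, 2005 + 130 days = October 1, 2005.
Tolling adds 40 days: October 1, 2005 + 40 days = November 10, 2005.
From February 12, 2005 through May 5, 2005 inclusive is 83 days; tolling adds 83 days: November 10, 2005 + 83 days = February 1, 2006.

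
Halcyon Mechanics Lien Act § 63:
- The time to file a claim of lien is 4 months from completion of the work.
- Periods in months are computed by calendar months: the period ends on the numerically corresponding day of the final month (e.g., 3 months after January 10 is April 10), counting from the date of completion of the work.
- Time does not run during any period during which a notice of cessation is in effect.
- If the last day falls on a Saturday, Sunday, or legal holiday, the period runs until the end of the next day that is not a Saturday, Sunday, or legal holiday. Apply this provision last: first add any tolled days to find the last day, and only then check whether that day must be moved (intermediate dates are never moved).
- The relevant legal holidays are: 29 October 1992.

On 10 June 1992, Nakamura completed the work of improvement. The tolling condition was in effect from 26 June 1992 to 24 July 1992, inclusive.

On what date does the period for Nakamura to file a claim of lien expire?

4 months after 10 June 1992 is October 10, 1992.
From June 26, 1992 through July 24, 1992 inclusive is 29 days; tolling adds 29 days: October 10, 1992 + 29 days = November 8, 1992.
November 8, 1992 is Sunday. The next qualifying day is November 9, 1992.

November 9, 1992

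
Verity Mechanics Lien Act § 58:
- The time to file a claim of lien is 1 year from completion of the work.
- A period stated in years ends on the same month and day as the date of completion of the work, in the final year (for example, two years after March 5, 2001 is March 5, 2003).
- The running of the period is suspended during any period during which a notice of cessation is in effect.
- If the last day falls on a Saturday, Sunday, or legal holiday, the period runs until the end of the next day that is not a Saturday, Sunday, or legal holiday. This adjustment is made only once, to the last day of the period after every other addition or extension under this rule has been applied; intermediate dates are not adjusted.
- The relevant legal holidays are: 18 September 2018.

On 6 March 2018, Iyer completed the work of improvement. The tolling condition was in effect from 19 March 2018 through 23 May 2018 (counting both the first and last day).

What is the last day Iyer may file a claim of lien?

1 year after 6 March 2018 is March 6, 2019.
From March 19, 2018 through May 23, 2018 inclusive is 66 days; tolling adds 66 days: March 6, 2019 + 66 days = May 11, 2019.
May 11, 2019 is Saturday; May 12, 2019 is Sunday. The next qualifying day is May 13, 2019.

May 13, 2019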